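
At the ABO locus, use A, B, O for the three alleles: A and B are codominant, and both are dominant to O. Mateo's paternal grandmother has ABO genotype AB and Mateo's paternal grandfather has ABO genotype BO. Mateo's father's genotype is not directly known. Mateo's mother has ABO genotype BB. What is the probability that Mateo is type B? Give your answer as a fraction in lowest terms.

Mateo's father's ABO genotype from AB × BO: 1/4 AB, 1/4 AO, 1/4 BB, 1/4 BO.
Crossing each possibility with the mother BB and summing P(type B): 1/4·1/2 + 1/4·1/2 + 1/4·1 + 1/4·1 = 3/4.

3/4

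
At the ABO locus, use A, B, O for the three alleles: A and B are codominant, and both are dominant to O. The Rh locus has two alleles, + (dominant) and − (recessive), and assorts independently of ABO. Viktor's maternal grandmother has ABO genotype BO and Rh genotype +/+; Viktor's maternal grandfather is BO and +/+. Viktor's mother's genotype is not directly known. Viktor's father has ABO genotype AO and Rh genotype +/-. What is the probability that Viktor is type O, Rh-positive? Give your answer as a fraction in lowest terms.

1/4

Viktor's mother's ABO genotype from BO × BO: 1/4 BB, 1/2 BO, 1/4 OO.
Crossing each possibility with the father AO and summing P(type O): 1/4·0 + 1/2·1/4 + 1/4·1/2 = 1/4.
Similarly for Rh via the mother's Rh distribution: P(Rh+) = 1.
Independent loci: 1/4 × 1 = 1/4.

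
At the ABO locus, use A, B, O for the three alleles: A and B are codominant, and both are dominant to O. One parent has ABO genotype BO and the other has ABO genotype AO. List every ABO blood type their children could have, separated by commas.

O, A, B, AB

Gametes from BO × AO give offspring ABO genotypes AB, AO, BO, OO, i.e. phenotypes O, A, B, AB.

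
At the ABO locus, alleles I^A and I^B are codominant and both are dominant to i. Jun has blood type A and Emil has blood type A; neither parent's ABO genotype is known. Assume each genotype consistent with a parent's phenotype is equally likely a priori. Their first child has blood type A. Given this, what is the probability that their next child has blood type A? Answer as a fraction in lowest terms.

19/20

Possible genotypes: Jun ∈ {I^A I^A, I^A i}; Emil ∈ {I^A I^A, I^A i}.
Weight each parental genotype pair by prior × P(type-A child):
  I^A I^A × I^A I^A: posterior weight 4/15; P(next child type A) = 1.
  I^A I^A × I^A i: posterior weight 4/15; P(next child type A) = 1.
  I^A i × I^A I^A: posterior weight 4/15; P(next child type A) = 1.
  I^A i × I^A i: posterior weight 1/5; P(next child type A) = 3/4.
Weighted sum = 19/20.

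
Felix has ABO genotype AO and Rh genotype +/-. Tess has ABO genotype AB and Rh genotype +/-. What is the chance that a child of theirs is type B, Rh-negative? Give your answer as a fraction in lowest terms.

ABO cross AO × AB → offspring phenotypes: 1/2 A, 1/4 B, 1/4 AB.
Rh cross +/- × +/- → 3/4 Rh+, 1/4 Rh-.
Independent loci: P(type B, Rh-negative) = 1/4 × 1/4 = 1/16.

1/16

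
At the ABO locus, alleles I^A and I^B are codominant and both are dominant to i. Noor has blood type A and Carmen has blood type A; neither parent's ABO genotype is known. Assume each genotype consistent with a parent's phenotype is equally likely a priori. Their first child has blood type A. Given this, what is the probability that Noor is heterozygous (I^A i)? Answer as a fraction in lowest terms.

Possible genotypes: Noor ∈ {I^A I^A, I^A i}; Carmen ∈ {I^A I^A, I^A i}.
Weight each parental genotype pair by prior × P(type-A child):
  I^A I^A × I^A I^A: posterior weight 4/15.
  I^A I^A × I^A i: posterior weight 4/15.
  I^A i × I^A I^A: posterior weight 4/15.
  I^A i × I^A i: posterior weight 1/5.
Sum the posterior weight over pairs where Noor is I^A i: 7/15.

7/15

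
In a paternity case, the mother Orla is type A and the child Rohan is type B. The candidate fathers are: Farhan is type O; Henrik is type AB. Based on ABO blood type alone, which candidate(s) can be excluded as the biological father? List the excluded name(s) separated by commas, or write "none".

A candidate is excluded only if no genotype consistent with his phenotype could produce a type B child with a type A mother.
Farhan (type O): no genotype consistent with that phenotype can produce a type-B child with a type-A mother.

Farhan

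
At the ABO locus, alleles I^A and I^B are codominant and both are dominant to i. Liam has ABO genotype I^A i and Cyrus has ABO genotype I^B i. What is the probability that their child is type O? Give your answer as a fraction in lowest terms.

ABO cross I^A i × I^B i → offspring phenotypes: 1/4 O, 1/4 A, 1/4 B, 1/4 AB.
So P(type O) = 1/4.

1/4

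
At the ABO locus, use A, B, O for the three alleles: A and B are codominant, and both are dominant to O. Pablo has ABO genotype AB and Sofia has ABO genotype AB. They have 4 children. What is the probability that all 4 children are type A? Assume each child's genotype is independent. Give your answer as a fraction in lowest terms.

ABO cross AB × AB → 1/4 A, 1/4 B, 1/2 AB.
So P(type A) = 1/4 per child.
All 4 independent: (1/4)^4 = 1/256.

1/256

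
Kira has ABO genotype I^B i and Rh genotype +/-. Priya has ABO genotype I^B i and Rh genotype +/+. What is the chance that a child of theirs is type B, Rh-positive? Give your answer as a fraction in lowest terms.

ABO cross I^B i × I^B i → offspring phenotypes: 1/4 O, 3/4 B.
Rh cross +/- × +/+ → 1 Rh+.
Independent loci: P(type B, Rh-positive) = 3/4 × 1 = 3/4.

3/4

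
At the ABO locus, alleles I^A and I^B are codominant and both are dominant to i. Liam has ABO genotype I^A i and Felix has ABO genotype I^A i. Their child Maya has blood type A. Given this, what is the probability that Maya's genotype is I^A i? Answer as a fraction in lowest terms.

Cross I^A i × I^A i → 1/4 I^A I^A, 1/2 I^A i, 1/4 i i.
Type-A genotypes among offspring: I^A I^A (1/4), I^A i (1/2); total 3/4.
P(I^A i | type A) = (1/2) / (3/4) = 2/3.

2/3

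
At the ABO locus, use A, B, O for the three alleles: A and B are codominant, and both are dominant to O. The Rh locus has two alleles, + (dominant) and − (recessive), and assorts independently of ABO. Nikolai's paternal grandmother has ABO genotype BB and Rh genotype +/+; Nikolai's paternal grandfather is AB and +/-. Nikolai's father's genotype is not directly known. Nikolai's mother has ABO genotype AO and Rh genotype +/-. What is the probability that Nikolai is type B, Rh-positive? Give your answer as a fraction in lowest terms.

Nikolai's father's ABO genotype from BB × AB: 1/2 AB, 1/2 BB.
Crossing each possibility with the mother AO and summing P(type B): 1/2·1/4 + 1/2·1/2 = 3/8.
Similarly for Rh via the father's Rh distribution: P(Rh+) = 7/8.
Independent loci: 3/8 × 7/8 = 21/64.

21/64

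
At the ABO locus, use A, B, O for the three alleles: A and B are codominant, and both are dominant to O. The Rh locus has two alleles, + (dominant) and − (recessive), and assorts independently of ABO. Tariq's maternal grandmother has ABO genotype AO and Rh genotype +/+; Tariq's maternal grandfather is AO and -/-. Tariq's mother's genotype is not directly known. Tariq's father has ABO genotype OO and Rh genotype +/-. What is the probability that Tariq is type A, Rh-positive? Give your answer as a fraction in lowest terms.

Tariq's mother's ABO genotype from AO × AO: 1/4 AA, 1/2 AO, 1/4 OO.
Crossing each possibility with the father OO and summing P(type A): 1/4·1 + 1/2·1/2 + 1/4·0 = 1/2.
Similarly for Rh via the mother's Rh distribution: P(Rh+) = 3/4.
Independent loci: 1/2 × 3/4 = 3/8.

3/8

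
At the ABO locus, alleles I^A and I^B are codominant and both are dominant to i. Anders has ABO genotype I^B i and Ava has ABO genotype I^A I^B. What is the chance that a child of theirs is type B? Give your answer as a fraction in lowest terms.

1/2

ABO cross I^B i × I^A I^B → offspring phenotypes: 1/4 A, 1/2 B, 1/4 AB.
So P(type B) = 1/2.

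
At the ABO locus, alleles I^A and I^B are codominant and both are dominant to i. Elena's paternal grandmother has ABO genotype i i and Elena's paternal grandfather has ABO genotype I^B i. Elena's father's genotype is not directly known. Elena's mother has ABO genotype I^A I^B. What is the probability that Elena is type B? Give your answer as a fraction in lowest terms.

Elena's father's ABO genotype from i i × I^B i: 1/2 I^B i, 1/2 i i.
Crossing each possibility with the mother I^A I^B and summing P(type B): 1/2·1/2 + 1/2·1/2 = 1/2.

1/2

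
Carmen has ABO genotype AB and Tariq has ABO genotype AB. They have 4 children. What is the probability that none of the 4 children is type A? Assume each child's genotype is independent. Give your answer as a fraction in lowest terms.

ABO cross AB × AB → 1/4 A, 1/4 B, 1/2 AB.
So P(type A) = 1/4 per child.
P(not type A) = 3/4 for one child; (3/4)^4 = 81/256.

81/256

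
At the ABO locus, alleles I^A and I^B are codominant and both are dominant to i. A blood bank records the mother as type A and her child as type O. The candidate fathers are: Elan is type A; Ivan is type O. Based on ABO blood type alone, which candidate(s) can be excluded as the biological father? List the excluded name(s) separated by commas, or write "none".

A candidate is excluded only if no genotype consistent with his phenotype could produce a type O child with a type A mother.
Every candidate has at least one consistent genotype combination, so none can be excluded.

none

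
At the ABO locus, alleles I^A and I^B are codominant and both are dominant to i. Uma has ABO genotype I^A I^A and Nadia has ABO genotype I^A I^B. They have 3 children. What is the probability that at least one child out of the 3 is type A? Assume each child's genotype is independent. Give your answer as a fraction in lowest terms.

7/8

ABO cross I^A I^A × I^A I^B → 1/2 A, 1/2 AB.
So P(type A) = 1/2 per child.
P(none) = (1/2)^3 = 1/8; P(at least one) = 1 − 1/8 = 7/8.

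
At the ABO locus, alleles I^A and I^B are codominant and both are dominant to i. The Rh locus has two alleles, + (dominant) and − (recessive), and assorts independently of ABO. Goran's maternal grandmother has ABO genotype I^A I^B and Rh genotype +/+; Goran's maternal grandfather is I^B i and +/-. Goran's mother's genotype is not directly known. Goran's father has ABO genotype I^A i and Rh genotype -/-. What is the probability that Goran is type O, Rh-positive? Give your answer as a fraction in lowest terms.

Goran's mother's ABO genotype from I^A I^B × I^B i: 1/4 I^A I^B, 1/4 I^A i, 1/4 I^B I^B, 1/4 I^B i.
Crossing each possibility with the father I^A i and summing P(type O): 1/4·0 + 1/4·1/4 + 1/4·0 + 1/4·1/4 = 1/8.
Similarly for Rh via the mother's Rh distribution: P(Rh+) = 3/4.
Independent loci: 1/8 × 3/4 = 3/32.

3/32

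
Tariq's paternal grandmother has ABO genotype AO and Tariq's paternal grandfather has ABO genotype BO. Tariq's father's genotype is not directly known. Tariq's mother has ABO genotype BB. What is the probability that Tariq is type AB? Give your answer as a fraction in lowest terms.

1/4

Tariq's father's ABO genotype from AO × BO: 1/4 AB, 1/4 AO, 1/4 BO, 1/4 OO.
Crossing each possibility with the mother BB and summing P(type AB): 1/4·1/2 + 1/4·1/2 + 1/4·0 + 1/4·0 = 1/4.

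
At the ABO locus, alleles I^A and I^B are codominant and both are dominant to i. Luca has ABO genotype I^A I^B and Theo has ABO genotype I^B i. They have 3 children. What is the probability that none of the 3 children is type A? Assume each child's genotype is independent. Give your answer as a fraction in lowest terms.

ABO cross I^A I^B × I^B i → 1/4 A, 1/2 B, 1/4 AB.
So P(type A) = 1/4 per child.
P(not type A) = 3/4 for one child; (3/4)^3 = 27/64.

27/64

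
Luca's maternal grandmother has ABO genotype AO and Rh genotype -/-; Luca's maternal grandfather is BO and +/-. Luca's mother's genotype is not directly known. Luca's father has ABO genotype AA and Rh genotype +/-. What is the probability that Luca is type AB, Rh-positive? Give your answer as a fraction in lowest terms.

Luca's mother's ABO genotype from AO × BO: 1/4 AB, 1/4 AO, 1/4 BO, 1/4 OO.
Crossing each possibility with the father AA and summing P(type AB): 1/4·1/2 + 1/4·0 + 1/4·1/2 + 1/4·0 = 1/4.
Similarly for Rh via the mother's Rh distribution: P(Rh+) = 5/8.
Independent loci: 1/4 × 5/8 = 5/32.

5/32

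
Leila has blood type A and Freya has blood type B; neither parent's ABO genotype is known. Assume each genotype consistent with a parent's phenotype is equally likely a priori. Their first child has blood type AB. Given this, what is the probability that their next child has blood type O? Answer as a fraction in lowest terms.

Possible genotypes: Leila ∈ {AA, AO}; Freya ∈ {BB, BO}.
Weight each parental genotype pair by prior × P(type-AB child):
  AA × BB: posterior weight 4/9; P(next child type O) = 0.
  AA × BO: posterior weight 2/9; P(next child type O) = 0.
  AO × BB: posterior weight 2/9; P(next child type O) = 0.
  AO × BO: posterior weight 1/9; P(next child type O) = 1/4.
Weighted sum = 1/36.

1/36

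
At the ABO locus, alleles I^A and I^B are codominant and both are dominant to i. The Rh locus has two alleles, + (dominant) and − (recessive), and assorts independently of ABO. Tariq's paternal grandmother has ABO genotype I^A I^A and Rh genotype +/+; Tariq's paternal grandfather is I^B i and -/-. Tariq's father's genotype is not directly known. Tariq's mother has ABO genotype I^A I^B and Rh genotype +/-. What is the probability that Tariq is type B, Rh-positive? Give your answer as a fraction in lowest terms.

Tariq's father's ABO genotype from I^A I^A × I^B i: 1/2 I^A I^B, 1/2 I^A i.
Crossing each possibility with the mother I^A I^B and summing P(type B): 1/2·1/4 + 1/2·1/4 = 1/4.
Similarly for Rh via the father's Rh distribution: P(Rh+) = 3/4.
Independent loci: 1/4 × 3/4 = 3/16.

3/16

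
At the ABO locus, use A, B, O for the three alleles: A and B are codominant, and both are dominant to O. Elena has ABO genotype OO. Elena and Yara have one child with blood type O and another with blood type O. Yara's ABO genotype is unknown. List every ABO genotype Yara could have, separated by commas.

For each candidate genotype of Yara, check whether crossing it with OO can produce every observed child phenotype.
  AA → possible child types {A} ✗
  AB → possible child types {A, B} ✗
  AO → possible child types {O, A} ✓
  BB → possible child types {B} ✗
  BO → possible child types {O, B} ✓
  OO → possible child types {O} ✓

AO, BO, OO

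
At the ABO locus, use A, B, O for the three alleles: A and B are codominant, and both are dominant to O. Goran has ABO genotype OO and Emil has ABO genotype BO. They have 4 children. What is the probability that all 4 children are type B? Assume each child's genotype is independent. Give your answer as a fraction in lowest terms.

1/16

ABO cross OO × BO → 1/2 O, 1/2 B.
So P(type B) = 1/2 per child.
All 4 independent: (1/2)^4 = 1/16.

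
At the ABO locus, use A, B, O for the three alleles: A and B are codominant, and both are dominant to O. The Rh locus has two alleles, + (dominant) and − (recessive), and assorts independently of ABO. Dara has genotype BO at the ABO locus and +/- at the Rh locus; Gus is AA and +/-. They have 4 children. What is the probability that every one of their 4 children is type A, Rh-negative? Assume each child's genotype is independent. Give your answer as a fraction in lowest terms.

ABO cross BO × AA → 1/2 A, 1/2 AB.
Rh cross +/- × +/- → 3/4 Rh+, 1/4 Rh-; so P(type A, Rh-negative) = 1/2 × 1/4 = 1/8 per child.
All 4 independent: (1/8)^4 = 1/4096.

1/4096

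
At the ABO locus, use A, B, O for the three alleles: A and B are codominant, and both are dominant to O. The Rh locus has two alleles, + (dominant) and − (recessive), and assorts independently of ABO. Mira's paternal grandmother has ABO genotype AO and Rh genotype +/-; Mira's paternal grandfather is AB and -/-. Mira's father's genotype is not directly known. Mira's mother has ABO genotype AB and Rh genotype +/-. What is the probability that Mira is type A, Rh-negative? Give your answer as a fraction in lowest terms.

Mira's father's ABO genotype from AO × AB: 1/4 AA, 1/4 AB, 1/4 AO, 1/4 BO.
Crossing each possibility with the mother AB and summing P(type A): 1/4·1/2 + 1/4·1/4 + 1/4·1/2 + 1/4·1/4 = 3/8.
Similarly for Rh via the father's Rh distribution: P(Rh-) = 3/8.
Independent loci: 3/8 × 3/8 = 9/64.

9/64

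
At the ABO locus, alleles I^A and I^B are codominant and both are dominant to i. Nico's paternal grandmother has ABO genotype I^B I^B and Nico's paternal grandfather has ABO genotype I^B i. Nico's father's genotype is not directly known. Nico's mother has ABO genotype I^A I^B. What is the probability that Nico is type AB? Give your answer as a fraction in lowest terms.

Nico's father's ABO genotype from I^B I^B × I^B i: 1/2 I^B I^B, 1/2 I^B i.
Crossing each possibility with the mother I^A I^B and summing P(type AB): 1/2·1/2 + 1/2·1/4 = 3/8.

3/8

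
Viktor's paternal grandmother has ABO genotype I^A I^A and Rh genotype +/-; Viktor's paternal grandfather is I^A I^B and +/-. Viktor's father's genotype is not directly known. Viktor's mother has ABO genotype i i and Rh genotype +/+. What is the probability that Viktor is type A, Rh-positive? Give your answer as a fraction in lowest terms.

Viktor's father's ABO genotype from I^A I^A × I^A I^B: 1/2 I^A I^A, 1/2 I^A I^B.
Crossing each possibility with the mother i i and summing P(type A): 1/2·1 + 1/2·1/2 = 3/4.
Similarly for Rh via the father's Rh distribution: P(Rh+) = 1.
Independent loci: 3/4 × 1 = 3/4.

3/4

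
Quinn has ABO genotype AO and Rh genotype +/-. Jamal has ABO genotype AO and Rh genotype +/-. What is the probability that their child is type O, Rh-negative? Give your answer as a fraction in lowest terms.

1/16

ABO cross AO × AO → offspring phenotypes: 1/4 O, 3/4 A.
Rh cross +/- × +/- → 3/4 Rh+, 1/4 Rh-.
Independent loci: P(type O, Rh-negative) = 1/4 × 1/4 = 1/16.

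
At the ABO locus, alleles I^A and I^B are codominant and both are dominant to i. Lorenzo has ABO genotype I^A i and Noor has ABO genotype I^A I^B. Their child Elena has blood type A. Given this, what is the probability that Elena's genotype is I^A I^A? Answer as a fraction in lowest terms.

1/2

Cross I^A i × I^A I^B → 1/4 I^A I^A, 1/4 I^A I^B, 1/4 I^A i, 1/4 I^B i.
Type-A genotypes among offspring: I^A I^A (1/4), I^A i (1/4); total 1/2.
P(I^A I^A | type A) = (1/4) / (1/2) = 1/2.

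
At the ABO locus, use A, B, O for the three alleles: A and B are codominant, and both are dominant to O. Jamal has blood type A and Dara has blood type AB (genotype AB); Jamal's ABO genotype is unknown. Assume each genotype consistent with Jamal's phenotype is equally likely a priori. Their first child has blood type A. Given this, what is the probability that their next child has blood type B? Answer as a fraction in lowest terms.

Possible genotypes: Jamal ∈ {AA, AO}; Dara ∈ {AB}.
Weight each parental genotype pair by prior × P(type-A child):
  AA × AB: posterior weight 1/2; P(next child type B) = 0.
  AO × AB: posterior weight 1/2; P(next child type B) = 1/4.
Weighted sum = 1/8.

1/8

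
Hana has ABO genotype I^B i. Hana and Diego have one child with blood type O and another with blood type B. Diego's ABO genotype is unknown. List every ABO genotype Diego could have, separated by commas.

I^A i, I^B i, i i

For each candidate genotype of Diego, check whether crossing it with I^B i can produce every observed child phenotype.
  I^A I^A → possible child types {A, AB} ✗
  I^A I^B → possible child types {A, B, AB} ✗
  I^A i → possible child types {O, A, B, AB} ✓
  I^B I^B → possible child types {B} ✗
  I^B i → possible child types {O, B} ✓
  i i → possible child types {O, B} ✓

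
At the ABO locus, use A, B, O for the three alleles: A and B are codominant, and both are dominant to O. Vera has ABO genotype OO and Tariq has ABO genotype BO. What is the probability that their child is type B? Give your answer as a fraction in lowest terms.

1/2

ABO cross OO × BO → offspring phenotypes: 1/2 O, 1/2 B.
So P(type B) = 1/2.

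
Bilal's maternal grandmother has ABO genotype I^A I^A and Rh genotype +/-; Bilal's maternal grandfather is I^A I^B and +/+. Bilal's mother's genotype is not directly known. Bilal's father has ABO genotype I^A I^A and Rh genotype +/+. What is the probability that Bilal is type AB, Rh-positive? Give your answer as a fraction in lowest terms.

Bilal's mother's ABO genotype from I^A I^A × I^A I^B: 1/2 I^A I^A, 1/2 I^A I^B.
Crossing each possibility with the father I^A I^A and summing P(type AB): 1/2·0 + 1/2·1/2 = 1/4.
Similarly for Rh via the mother's Rh distribution: P(Rh+) = 1.
Independent loci: 1/4 × 1 = 1/4.

1/4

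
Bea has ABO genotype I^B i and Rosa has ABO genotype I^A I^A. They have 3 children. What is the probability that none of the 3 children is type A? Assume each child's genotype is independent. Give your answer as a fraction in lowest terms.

1/8

ABO cross I^B i × I^A I^A → 1/2 A, 1/2 AB.
So P(type A) = 1/2 per child.
P(not type A) = 1/2 for one child; (1/2)^3 = 1/8.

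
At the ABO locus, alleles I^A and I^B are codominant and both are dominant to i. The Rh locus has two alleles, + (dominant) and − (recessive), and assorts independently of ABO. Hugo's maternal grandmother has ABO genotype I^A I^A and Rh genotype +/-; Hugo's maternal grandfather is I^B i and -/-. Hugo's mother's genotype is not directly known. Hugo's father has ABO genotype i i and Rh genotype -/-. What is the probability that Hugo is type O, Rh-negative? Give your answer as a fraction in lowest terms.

Hugo's mother's ABO genotype from I^A I^A × I^B i: 1/2 I^A I^B, 1/2 I^A i.
Crossing each possibility with the father i i and summing P(type O): 1/2·0 + 1/2·1/2 = 1/4.
Similarly for Rh via the mother's Rh distribution: P(Rh-) = 3/4.
Independent loci: 1/4 × 3/4 = 3/16.

3/16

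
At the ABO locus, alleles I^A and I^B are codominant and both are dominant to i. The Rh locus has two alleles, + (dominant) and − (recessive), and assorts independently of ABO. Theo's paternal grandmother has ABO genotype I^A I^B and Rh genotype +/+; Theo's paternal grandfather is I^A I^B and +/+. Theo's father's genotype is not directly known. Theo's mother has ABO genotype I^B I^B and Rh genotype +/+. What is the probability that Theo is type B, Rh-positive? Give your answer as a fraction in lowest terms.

Theo's father's ABO genotype from I^A I^B × I^A I^B: 1/4 I^A I^A, 1/2 I^A I^B, 1/4 I^B I^B.
Crossing each possibility with the mother I^B I^B and summing P(type B): 1/4·0 + 1/2·1/2 + 1/4·1 = 1/2.
Similarly for Rh via the father's Rh distribution: P(Rh+) = 1.
Independent loci: 1/2 × 1 = 1/2.

1/2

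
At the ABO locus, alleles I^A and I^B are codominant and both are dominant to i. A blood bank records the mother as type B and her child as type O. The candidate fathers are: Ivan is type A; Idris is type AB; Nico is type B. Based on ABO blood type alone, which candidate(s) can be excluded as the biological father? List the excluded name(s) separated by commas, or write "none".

Idris

A candidate is excluded only if no genotype consistent with his phenotype could produce a type O child with a type B mother.
Idris (type AB): no genotype consistent with that phenotype can produce a type-O child with a type-B mother.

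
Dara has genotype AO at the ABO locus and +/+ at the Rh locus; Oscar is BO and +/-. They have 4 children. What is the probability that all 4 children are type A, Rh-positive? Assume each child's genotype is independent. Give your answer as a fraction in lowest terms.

1/256

ABO cross AO × BO → 1/4 O, 1/4 A, 1/4 B, 1/4 AB.
Rh cross +/+ × +/- → 1 Rh+; so P(type A, Rh-positive) = 1/4 × 1 = 1/4 per child.
All 4 independent: (1/4)^4 = 1/256.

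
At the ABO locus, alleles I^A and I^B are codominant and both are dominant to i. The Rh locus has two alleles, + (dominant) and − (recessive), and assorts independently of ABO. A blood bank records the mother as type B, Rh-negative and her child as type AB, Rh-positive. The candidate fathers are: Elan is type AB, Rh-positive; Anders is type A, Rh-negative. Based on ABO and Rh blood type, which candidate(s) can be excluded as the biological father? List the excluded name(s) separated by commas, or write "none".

A candidate is excluded only if no genotype consistent with his phenotype could produce a type AB, Rh-positive child with a type B, Rh-negative mother.
Anders (type A, Rh-): no genotype consistent with that phenotype can produce a type-AB Rh+ child with a type-B mother.

Anders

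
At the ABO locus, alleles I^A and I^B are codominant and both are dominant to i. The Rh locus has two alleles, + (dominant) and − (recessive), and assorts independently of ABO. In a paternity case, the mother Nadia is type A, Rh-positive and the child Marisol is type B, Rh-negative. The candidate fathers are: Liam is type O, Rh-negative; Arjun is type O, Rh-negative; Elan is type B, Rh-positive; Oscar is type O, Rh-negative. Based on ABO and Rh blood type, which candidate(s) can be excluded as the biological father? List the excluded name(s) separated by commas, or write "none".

Liam, Arjun, Oscar

A candidate is excluded only if no genotype consistent with his phenotype could produce a type B, Rh-negative child with a type A, Rh-positive mother.
Liam (type O, Rh-): no genotype consistent with that phenotype can produce a type-B Rh- child with a type-A mother.
Arjun (type O, Rh-): no genotype consistent with that phenotype can produce a type-B Rh- child with a type-A mother.
Oscar (type O, Rh-): no genotype consistent with that phenotype can produce a type-B Rh- child with a type-A mother.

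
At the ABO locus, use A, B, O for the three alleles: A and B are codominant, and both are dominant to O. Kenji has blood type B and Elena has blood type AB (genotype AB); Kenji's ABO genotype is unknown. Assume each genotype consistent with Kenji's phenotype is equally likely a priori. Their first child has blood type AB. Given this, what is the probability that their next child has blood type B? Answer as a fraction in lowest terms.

Possible genotypes: Kenji ∈ {BB, BO}; Elena ∈ {AB}.
Weight each parental genotype pair by prior × P(type-AB child):
  BB × AB: posterior weight 2/3; P(next child type B) = 1/2.
  BO × AB: posterior weight 1/3; P(next child type B) = 1/2.
Weighted sum = 1/2.

1/2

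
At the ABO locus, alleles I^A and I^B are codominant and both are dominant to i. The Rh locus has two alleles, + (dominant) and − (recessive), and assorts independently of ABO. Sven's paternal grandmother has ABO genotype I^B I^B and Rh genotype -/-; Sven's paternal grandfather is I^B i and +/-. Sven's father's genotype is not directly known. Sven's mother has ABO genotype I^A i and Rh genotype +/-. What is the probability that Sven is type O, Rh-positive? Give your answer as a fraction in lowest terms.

5/64

Sven's father's ABO genotype from I^B I^B × I^B i: 1/2 I^B I^B, 1/2 I^B i.
Crossing each possibility with the mother I^A i and summing P(type O): 1/2·0 + 1/2·1/4 = 1/8.
Similarly for Rh via the father's Rh distribution: P(Rh+) = 5/8.
Independent loci: 1/8 × 5/8 = 5/64.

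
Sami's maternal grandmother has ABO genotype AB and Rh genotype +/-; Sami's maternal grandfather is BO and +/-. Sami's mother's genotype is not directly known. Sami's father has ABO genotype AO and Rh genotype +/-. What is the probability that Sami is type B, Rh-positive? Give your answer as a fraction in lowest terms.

3/16

Sami's mother's ABO genotype from AB × BO: 1/4 AB, 1/4 AO, 1/4 BB, 1/4 BO.
Crossing each possibility with the father AO and summing P(type B): 1/4·1/4 + 1/4·0 + 1/4·1/2 + 1/4·1/4 = 1/4.
Similarly for Rh via the mother's Rh distribution: P(Rh+) = 3/4.
Independent loci: 1/4 × 3/4 = 3/16.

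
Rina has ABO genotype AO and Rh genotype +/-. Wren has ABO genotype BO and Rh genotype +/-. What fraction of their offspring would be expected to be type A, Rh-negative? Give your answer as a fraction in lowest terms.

ABO cross AO × BO → offspring phenotypes: 1/4 O, 1/4 A, 1/4 B, 1/4 AB.
Rh cross +/- × +/- → 3/4 Rh+, 1/4 Rh-.
Independent loci: P(type A, Rh-negative) = 1/4 × 1/4 = 1/16.

1/16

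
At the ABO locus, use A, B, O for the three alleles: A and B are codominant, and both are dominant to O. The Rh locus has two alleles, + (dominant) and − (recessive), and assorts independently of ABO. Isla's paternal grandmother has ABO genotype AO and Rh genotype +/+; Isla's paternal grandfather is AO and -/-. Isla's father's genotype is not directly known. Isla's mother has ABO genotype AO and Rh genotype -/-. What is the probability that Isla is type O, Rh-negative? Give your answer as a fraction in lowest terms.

Isla's father's ABO genotype from AO × AO: 1/4 AA, 1/2 AO, 1/4 OO.
Crossing each possibility with the mother AO and summing P(type O): 1/4·0 + 1/2·1/4 + 1/4·1/2 = 1/4.
Similarly for Rh via the father's Rh distribution: P(Rh-) = 1/2.
Independent loci: 1/4 × 1/2 = 1/8.

1/8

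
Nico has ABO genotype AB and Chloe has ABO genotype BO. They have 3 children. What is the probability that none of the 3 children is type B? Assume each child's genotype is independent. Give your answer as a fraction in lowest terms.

ABO cross AB × BO → 1/4 A, 1/2 B, 1/4 AB.
So P(type B) = 1/2 per child.
P(not type B) = 1/2 for one child; (1/2)^3 = 1/8.

1/8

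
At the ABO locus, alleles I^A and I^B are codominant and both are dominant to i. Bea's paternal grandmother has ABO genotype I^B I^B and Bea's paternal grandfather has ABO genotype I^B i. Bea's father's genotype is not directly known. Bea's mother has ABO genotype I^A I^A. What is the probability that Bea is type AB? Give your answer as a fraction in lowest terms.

Bea's father's ABO genotype from I^B I^B × I^B i: 1/2 I^B I^B, 1/2 I^B i.
Crossing each possibility with the mother I^A I^A and summing P(type AB): 1/2·1 + 1/2·1/2 = 3/4.

3/4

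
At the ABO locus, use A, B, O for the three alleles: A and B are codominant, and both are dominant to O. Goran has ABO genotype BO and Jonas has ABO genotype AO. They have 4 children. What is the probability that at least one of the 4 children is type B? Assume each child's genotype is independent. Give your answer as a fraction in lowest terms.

175/256

ABO cross BO × AO → 1/4 O, 1/4 A, 1/4 B, 1/4 AB.
So P(type B) = 1/4 per child.
P(none) = (3/4)^4 = 81/256; P(at least one) = 1 − 81/256 = 175/256.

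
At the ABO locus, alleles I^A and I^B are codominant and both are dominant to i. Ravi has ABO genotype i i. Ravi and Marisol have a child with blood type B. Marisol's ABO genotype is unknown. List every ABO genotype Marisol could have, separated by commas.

For each candidate genotype of Marisol, check whether crossing it with i i can produce every observed child phenotype.
  I^A I^A → possible child types {A} ✗
  I^A I^B → possible child types {A, B} ✓
  I^A i → possible child types {O, A} ✗
  I^B I^B → possible child types {B} ✓
  I^B i → possible child types {O, B} ✓
  i i → possible child types {O} ✗

I^A I^B, I^B I^B, I^B i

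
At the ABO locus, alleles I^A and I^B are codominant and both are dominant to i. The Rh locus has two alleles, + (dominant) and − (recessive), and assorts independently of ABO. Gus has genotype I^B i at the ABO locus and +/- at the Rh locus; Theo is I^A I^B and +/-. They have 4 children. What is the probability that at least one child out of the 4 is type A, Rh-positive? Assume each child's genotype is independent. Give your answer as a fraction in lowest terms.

ABO cross I^B i × I^A I^B → 1/4 A, 1/2 B, 1/4 AB.
Rh cross +/- × +/- → 3/4 Rh+, 1/4 Rh-; so P(type A, Rh-positive) = 1/4 × 3/4 = 3/16 per child.
P(none) = (13/16)^4 = 28561/65536; P(at least one) = 1 − 28561/65536 = 36975/65536.

36975/65536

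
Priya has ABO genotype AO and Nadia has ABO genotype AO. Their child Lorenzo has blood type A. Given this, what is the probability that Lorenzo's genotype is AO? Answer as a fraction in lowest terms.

Cross AO × AO → 1/4 AA, 1/2 AO, 1/4 OO.
Type-A genotypes among offspring: AA (1/4), AO (1/2); total 3/4.
P(AO | type A) = (1/2) / (3/4) = 2/3.

2/3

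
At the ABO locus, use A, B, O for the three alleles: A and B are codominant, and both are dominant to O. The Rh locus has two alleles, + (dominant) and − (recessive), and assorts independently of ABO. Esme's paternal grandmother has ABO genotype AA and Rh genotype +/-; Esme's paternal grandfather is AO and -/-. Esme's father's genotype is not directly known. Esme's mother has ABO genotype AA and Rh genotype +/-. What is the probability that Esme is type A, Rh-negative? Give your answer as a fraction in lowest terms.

3/8

Esme's father's ABO genotype from AA × AO: 1/2 AA, 1/2 AO.
Crossing each possibility with the mother AA and summing P(type A): 1/2·1 + 1/2·1 = 1.
Similarly for Rh via the father's Rh distribution: P(Rh-) = 3/8.
Independent loci: 1 × 3/8 = 3/8.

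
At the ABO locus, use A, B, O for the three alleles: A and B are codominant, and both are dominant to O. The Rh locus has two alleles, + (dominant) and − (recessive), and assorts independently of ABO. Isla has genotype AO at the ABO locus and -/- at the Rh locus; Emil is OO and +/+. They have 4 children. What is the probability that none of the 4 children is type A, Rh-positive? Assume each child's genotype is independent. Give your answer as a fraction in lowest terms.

1/16

ABO cross AO × OO → 1/2 O, 1/2 A.
Rh cross -/- × +/+ → 1 Rh+; so P(type A, Rh-positive) = 1/2 × 1 = 1/2 per child.
P(not type A, Rh-positive) = 1/2 for one child; (1/2)^4 = 1/16.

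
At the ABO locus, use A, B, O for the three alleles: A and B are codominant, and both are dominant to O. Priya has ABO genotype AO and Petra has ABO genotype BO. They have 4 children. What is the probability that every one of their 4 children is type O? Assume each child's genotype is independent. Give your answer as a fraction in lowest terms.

1/256

ABO cross AO × BO → 1/4 O, 1/4 A, 1/4 B, 1/4 AB.
So P(type O) = 1/4 per child.
All 4 independent: (1/4)^4 = 1/256.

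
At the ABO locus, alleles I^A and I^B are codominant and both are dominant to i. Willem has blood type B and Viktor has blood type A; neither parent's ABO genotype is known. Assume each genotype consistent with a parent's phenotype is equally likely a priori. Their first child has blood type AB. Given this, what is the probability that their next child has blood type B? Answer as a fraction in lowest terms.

Possible genotypes: Willem ∈ {I^B I^B, I^B i}; Viktor ∈ {I^A I^A, I^A i}.
Weight each parental genotype pair by prior × P(type-AB child):
  I^B I^B × I^A I^A: posterior weight 4/9; P(next child type B) = 0.
  I^B I^B × I^A i: posterior weight 2/9; P(next child type B) = 1/2.
  I^B i × I^A I^A: posterior weight 2/9; P(next child type B) = 0.
  I^B i × I^A i: posterior weight 1/9; P(next child type B) = 1/4.
Weighted sum = 5/36.

5/36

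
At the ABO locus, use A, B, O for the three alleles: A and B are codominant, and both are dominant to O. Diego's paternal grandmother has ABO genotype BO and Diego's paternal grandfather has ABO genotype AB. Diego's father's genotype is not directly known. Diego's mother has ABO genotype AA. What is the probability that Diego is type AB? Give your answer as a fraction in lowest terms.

1/2

Diego's father's ABO genotype from BO × AB: 1/4 AB, 1/4 AO, 1/4 BB, 1/4 BO.
Crossing each possibility with the mother AA and summing P(type AB): 1/4·1/2 + 1/4·0 + 1/4·1 + 1/4·1/2 = 1/2.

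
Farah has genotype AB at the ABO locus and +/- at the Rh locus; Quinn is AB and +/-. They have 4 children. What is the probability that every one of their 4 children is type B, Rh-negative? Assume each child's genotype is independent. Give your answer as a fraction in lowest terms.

1/65536

ABO cross AB × AB → 1/4 A, 1/4 B, 1/2 AB.
Rh cross +/- × +/- → 3/4 Rh+, 1/4 Rh-; so P(type B, Rh-negative) = 1/4 × 1/4 = 1/16 per child.
All 4 independent: (1/16)^4 = 1/65536.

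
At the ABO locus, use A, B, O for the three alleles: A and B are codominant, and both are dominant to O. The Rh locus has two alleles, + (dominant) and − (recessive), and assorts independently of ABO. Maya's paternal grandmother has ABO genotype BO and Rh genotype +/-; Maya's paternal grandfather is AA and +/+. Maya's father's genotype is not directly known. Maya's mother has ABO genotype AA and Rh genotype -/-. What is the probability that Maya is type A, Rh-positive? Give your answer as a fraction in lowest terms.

9/16

Maya's father's ABO genotype from BO × AA: 1/2 AB, 1/2 AO.
Crossing each possibility with the mother AA and summing P(type A): 1/2·1/2 + 1/2·1 = 3/4.
Similarly for Rh via the father's Rh distribution: P(Rh+) = 3/4.
Independent loci: 3/4 × 3/4 = 9/16.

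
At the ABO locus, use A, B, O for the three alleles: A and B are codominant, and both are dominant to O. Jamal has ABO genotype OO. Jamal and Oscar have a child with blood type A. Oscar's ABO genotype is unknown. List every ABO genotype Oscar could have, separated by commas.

AA, AB, AO

For each candidate genotype of Oscar, check whether crossing it with OO can produce every observed child phenotype.
  AA → possible child types {A} ✓
  AB → possible child types {A, B} ✓
  AO → possible child types {O, A} ✓
  BB → possible child types {B} ✗
  BO → possible child types {O, B} ✗
  OO → possible child types {O} ✗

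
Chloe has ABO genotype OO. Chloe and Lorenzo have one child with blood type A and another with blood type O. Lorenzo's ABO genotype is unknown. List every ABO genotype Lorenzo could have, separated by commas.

For each candidate genotype of Lorenzo, check whether crossing it with OO can produce every observed child phenotype.
  AA → possible child types {A} ✗
  AB → possible child types {A, B} ✗
  AO → possible child types {O, A} ✓
  BB → possible child types {B} ✗
  BO → possible child types {O, B} ✗
  OO → possible child types {O} ✗

AO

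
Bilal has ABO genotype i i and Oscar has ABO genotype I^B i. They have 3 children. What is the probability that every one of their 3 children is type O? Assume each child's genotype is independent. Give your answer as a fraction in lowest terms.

1/8

ABO cross i i × I^B i → 1/2 O, 1/2 B.
So P(type O) = 1/2 per child.
All 3 independent: (1/2)^3 = 1/8.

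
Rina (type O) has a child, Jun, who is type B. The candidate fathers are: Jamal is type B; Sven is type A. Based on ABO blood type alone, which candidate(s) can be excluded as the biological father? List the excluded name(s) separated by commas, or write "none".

A candidate is excluded only if no genotype consistent with his phenotype could produce a type B child with a type O mother.
Sven (type A): no genotype consistent with that phenotype can produce a type-B child with a type-O mother.

Sven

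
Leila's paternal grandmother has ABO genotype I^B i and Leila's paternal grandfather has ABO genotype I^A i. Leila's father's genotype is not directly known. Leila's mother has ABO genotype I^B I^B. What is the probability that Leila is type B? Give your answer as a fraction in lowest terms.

3/4

Leila's father's ABO genotype from I^B i × I^A i: 1/4 I^A I^B, 1/4 I^A i, 1/4 I^B i, 1/4 i i.
Crossing each possibility with the mother I^B I^B and summing P(type B): 1/4·1/2 + 1/4·1/2 + 1/4·1 + 1/4·1 = 3/4.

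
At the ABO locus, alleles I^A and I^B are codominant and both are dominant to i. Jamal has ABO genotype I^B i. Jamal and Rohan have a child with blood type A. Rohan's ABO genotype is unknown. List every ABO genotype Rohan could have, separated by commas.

I^A I^A, I^A I^B, I^A i

For each candidate genotype of Rohan, check whether crossing it with I^B i can produce every observed child phenotype.
  I^A I^A → possible child types {A, AB} ✓
  I^A I^B → possible child types {A, B, AB} ✓
  I^A i → possible child types {O, A, B, AB} ✓
  I^B I^B → possible child types {B} ✗
  I^B i → possible child types {O, B} ✗
  i i → possible child types {O, B} ✗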